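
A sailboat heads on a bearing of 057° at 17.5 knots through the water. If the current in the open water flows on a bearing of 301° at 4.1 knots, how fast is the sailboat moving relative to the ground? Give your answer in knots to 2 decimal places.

16.13 knots

Taking east as x and north as y: velocity relative to the water = (14.677, 9.531) knots; the water relative to ground = (-3.514, 2.112) knots.
Velocity relative to ground = (14.677, 9.531) + (-3.514, 2.112) = (11.162, 11.643) knots.
Speed = |(11.162, 11.643)| = 16.129 knots.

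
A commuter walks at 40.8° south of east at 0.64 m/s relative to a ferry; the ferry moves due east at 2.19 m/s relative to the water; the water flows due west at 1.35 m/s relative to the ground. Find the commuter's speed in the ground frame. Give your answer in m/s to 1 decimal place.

In east/north components (m/s): commuter relative to ferry = (0.484, -0.418); ferry relative to water = (2.190, 0.000); water relative to ground = (-1.350, 0.000).
Sum = (1.324, -0.418) m/s.
Speed = |(1.324, -0.418)| = 1.389 m/s.

1.4 m/s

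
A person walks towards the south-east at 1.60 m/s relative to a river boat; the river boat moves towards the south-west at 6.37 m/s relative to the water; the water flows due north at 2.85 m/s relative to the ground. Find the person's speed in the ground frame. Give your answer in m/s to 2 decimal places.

In east/north components (m/s): person relative to river boat = (1.131, -1.131); river boat relative to water = (-4.504, -4.504); water relative to ground = (0.000, 2.850).
Sum = (-3.373, -2.786) m/s.
Speed = |(-3.373, -2.786)| = 4.374 m/s.

4.37 m/s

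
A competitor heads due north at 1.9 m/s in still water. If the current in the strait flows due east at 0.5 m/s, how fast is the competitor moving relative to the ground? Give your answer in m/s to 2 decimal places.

Taking east as x and north as y: velocity relative to the water = (0.000, 1.900) m/s; the water relative to ground = (0.500, 0.000) m/s.
Velocity relative to ground = (0.000, 1.900) + (0.500, 0.000) = (0.500, 1.900) m/s.
Speed = |(0.500, 1.900)| = 1.965 m/s.

1.96 m/s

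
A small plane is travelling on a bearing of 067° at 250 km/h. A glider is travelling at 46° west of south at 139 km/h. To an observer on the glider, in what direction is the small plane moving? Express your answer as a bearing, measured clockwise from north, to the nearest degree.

Taking east as x and north as y: small plane velocity = (230.126, 97.683) km/h; glider velocity = (-99.988, -96.558) km/h.
Velocity of small plane relative to glider = (230.126, 97.683) − (-99.988, -96.558) = (330.114, 194.240) km/h.
Bearing = atan2(330.11, 194.24) = 59.53° clockwise from north.

060°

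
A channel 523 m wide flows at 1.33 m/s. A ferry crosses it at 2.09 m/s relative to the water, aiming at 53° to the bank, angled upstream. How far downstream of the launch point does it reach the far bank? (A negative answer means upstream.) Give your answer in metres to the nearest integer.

23 m

Perpendicular speed = 1.669 m/s; crossing time = 523 / 1.669 = 313.333 s.
Net downstream speed = 0.072 m/s.
Drift = 0.072 × 313.333 = 22.625 m (downstream).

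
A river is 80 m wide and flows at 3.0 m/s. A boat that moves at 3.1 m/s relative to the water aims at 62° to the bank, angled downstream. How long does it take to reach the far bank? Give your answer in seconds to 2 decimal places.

29.23 s

The component of the boat's velocity perpendicular to the bank is 3.1 × sin 62° = 2.737 m/s.
Only the cross-stream component determines the crossing time; the current contributes nothing perpendicular to the bank.
Time = 80 / 2.737 = 29.228 s.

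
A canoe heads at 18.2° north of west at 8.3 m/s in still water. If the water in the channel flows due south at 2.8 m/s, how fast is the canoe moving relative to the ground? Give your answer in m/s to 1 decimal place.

7.9 m/s

Taking east as x and north as y: velocity relative to the water = (-7.885, 2.592) m/s; the water relative to ground = (0.000, -2.800) m/s.
Velocity relative to ground = (-7.885, 2.592) + (0.000, -2.800) = (-7.885, -0.208) m/s.
Speed = |(-7.885, -0.208)| = 7.888 m/s.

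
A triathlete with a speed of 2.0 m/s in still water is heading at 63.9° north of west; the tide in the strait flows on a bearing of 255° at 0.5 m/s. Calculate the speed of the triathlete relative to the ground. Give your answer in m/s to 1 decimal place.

Taking east as x and north as y: velocity relative to the water = (-0.880, 1.796) m/s; the water relative to ground = (-0.483, -0.129) m/s.
Velocity relative to ground = (-0.880, 1.796) + (-0.483, -0.129) = (-1.363, 1.667) m/s.
Speed = |(-1.363, 1.667)| = 2.153 m/s.

2.2 m/s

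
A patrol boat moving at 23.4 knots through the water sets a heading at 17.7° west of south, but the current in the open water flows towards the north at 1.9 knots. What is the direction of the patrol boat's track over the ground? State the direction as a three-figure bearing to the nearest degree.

Taking east as x and north as y: velocity relative to the water = (-7.114, -22.292) knots; the water relative to ground = (0.000, 1.900) knots.
Velocity relative to ground = (-7.114, -22.292) + (0.000, 1.900) = (-7.114, -20.392) knots.
Bearing = atan2(-7.11, -20.39) = 199.23° clockwise from north.

199°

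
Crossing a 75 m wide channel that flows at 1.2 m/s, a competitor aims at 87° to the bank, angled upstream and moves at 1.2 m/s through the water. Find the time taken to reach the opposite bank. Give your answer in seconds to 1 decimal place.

62.6 s

The component of the competitor's velocity perpendicular to the bank is 1.2 × sin 87° = 1.198 m/s.
The current is parallel to the bank, so it does not affect the crossing time.
Time = 75 / 1.198 = 62.586 s.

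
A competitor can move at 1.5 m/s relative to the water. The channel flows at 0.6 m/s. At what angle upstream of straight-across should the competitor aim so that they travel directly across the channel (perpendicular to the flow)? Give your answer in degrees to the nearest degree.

To cancel the current, the upstream component of the competitor's velocity must equal the flow: 1.5 sin θ = 0.6.
sin θ = 0.6 / 1.5 = 0.4000.
θ = arcsin(0.4000) = 23.578°.

24°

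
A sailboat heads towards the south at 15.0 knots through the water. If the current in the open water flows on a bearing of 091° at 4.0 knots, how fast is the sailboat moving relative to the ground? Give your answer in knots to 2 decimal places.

15.59 knots

Taking east as x and north as y: velocity relative to the water = (0.000, -15.000) knots; the water relative to ground = (3.999, -0.070) knots.
Velocity relative to ground = (0.000, -15.000) + (3.999, -0.070) = (3.999, -15.070) knots.
Speed = |(3.999, -15.070)| = 15.591 knots.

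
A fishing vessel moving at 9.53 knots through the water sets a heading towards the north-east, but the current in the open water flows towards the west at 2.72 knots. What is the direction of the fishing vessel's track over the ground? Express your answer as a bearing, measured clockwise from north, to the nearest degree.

Taking east as x and north as y: velocity relative to the water = (6.739, 6.739) knots; the water relative to ground = (-2.720, 0.000) knots.
Velocity relative to ground = (6.739, 6.739) + (-2.720, 0.000) = (4.019, 6.739) knots.
Bearing = atan2(4.02, 6.74) = 30.81° clockwise from north.

031°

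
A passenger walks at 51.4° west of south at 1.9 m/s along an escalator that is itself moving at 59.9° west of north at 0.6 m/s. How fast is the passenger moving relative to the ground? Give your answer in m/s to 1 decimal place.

2.2 m/s

Taking east as x and north as y: escalator velocity = (-0.519, 0.301) m/s; passenger velocity relative to escalator = (-1.485, -1.185) m/s.
Velocity relative to ground = (-0.519, 0.301) + (-1.485, -1.185) = (-2.004, -0.884) m/s.
Speed = |(-2.004, -0.884)| = 2.190 m/s.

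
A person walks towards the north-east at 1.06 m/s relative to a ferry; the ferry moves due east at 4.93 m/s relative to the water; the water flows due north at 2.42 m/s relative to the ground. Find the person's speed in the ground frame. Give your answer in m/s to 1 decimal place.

In east/north components (m/s): person relative to ferry = (0.750, 0.750); ferry relative to water = (4.930, 0.000); water relative to ground = (0.000, 2.420).
Sum = (5.680, 3.170) m/s.
Speed = |(5.680, 3.170)| = 6.504 m/s.

6.5 m/s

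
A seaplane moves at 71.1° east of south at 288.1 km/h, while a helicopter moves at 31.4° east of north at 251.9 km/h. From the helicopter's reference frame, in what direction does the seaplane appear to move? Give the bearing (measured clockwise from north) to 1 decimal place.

155.4°

Taking east as x and north as y: seaplane velocity = (272.567, -93.321) km/h; helicopter velocity = (131.242, 215.009) km/h.
Velocity of seaplane relative to helicopter = (272.567, -93.321) − (131.242, 215.009) = (141.325, -308.330) km/h.
Bearing = atan2(141.32, -308.33) = 155.38° clockwise from north.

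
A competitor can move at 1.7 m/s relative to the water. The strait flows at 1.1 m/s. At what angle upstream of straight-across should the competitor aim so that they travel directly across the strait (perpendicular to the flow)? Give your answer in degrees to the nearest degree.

40°

To cancel the current, the upstream component of the competitor's velocity must equal the flow: 1.7 sin θ = 1.1.
sin θ = 1.1 / 1.7 = 0.6471.
θ = arcsin(0.6471) = 40.320°.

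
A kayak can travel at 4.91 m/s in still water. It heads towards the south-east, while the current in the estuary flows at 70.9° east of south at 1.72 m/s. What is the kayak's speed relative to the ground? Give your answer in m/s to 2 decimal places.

Taking east as x and north as y: velocity relative to the water = (3.472, -3.472) m/s; the water relative to ground = (1.625, -0.563) m/s.
Velocity relative to ground = (3.472, -3.472) + (1.625, -0.563) = (5.097, -4.035) m/s.
Speed = |(5.097, -4.035)| = 6.501 m/s.

6.50 m/s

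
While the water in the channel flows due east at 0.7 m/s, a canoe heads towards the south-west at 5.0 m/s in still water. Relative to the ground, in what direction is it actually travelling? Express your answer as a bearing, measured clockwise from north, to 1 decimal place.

218.7°

Taking east as x and north as y: velocity relative to the water = (-3.536, -3.536) m/s; the water relative to ground = (0.700, 0.000) m/s.
Velocity relative to ground = (-3.536, -3.536) + (0.700, 0.000) = (-2.836, -3.536) m/s.
Bearing = atan2(-2.84, -3.54) = 218.73° clockwise from north.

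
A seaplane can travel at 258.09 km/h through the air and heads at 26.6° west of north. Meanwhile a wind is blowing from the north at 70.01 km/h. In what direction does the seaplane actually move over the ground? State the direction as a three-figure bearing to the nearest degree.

Taking east as x and north as y: velocity relative to the air = (-115.562, 230.772) km/h; the air relative to ground = (0.000, -70.010) km/h.
Velocity relative to ground = (-115.562, 230.772) + (0.000, -70.010) = (-115.562, 160.762) km/h.
Bearing = atan2(-115.56, 160.76) = 324.29° clockwise from north.

324°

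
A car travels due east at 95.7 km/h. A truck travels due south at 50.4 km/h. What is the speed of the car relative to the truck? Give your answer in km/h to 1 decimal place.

108.2 km/h

Taking east as x and north as y: car velocity = (95.700, 0.000) km/h; truck velocity = (0.000, -50.400) km/h.
Velocity of car relative to truck = (95.700, 0.000) − (0.000, -50.400) = (95.700, 50.400) km/h.
Magnitude = |(95.700, 50.400)| = 108.160 km/h.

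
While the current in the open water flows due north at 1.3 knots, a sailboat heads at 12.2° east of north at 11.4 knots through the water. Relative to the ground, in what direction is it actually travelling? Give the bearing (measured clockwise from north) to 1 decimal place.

011.0°

Taking east as x and north as y: velocity relative to the water = (2.409, 11.143) knots; the water relative to ground = (0.000, 1.300) knots.
Velocity relative to ground = (2.409, 11.143) + (0.000, 1.300) = (2.409, 12.443) knots.
Bearing = atan2(2.41, 12.44) = 10.96° clockwise from north.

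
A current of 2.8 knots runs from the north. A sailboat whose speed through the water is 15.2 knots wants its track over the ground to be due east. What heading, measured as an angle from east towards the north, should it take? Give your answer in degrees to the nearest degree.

The current pushes perpendicular to the desired track; the heading must have a component into the current equal to 2.8 knots: 15.2 sin θ = 2.8.
sin θ = 0.1842, so θ = 10.615°.

11°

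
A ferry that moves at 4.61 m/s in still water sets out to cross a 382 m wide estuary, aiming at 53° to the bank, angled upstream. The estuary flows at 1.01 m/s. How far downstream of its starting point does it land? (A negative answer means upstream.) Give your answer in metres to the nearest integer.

Perpendicular speed = 3.682 m/s; crossing time = 382 / 3.682 = 103.756 s.
Net downstream speed = -1.764 m/s.
Drift = -1.764 × 103.756 = -183.064 m (upstream).

-183 m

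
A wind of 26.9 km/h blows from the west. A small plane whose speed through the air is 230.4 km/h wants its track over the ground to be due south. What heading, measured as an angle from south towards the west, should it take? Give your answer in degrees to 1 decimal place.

6.7°

The wind pushes perpendicular to the desired track; the heading must have a component into the wind equal to 26.9 km/h: 230.4 sin θ = 26.9.
sin θ = 0.1168, so θ = 6.705°.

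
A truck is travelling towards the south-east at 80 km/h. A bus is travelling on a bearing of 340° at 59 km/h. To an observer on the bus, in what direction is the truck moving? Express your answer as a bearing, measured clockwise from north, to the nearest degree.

Taking east as x and north as y: truck velocity = (56.569, -56.569) km/h; bus velocity = (-20.179, 55.442) km/h.
Velocity of truck relative to bus = (56.569, -56.569) − (-20.179, 55.442) = (76.748, -112.010) km/h.
Bearing = atan2(76.75, -112.01) = 145.58° clockwise from north.

146°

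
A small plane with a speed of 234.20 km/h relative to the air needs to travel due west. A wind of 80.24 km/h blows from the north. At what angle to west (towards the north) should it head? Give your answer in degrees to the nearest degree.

The wind pushes perpendicular to the desired track; the heading must have a component into the wind equal to 80.24 km/h: 234.20 sin θ = 80.24.
sin θ = 0.3426, so θ = 20.036°.

20°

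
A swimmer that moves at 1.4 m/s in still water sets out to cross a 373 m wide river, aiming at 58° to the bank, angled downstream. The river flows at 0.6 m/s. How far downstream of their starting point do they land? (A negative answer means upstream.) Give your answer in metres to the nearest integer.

422 m

Perpendicular speed = 1.187 m/s; crossing time = 373 / 1.187 = 314.167 s.
Net downstream speed = 1.342 m/s.
Drift = 1.342 × 314.167 = 421.576 m (downstream).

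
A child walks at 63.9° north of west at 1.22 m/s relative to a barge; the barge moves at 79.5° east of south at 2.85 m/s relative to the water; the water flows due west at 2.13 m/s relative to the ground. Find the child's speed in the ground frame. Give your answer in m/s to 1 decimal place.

0.6 m/s

In east/north components (m/s): child relative to barge = (-0.537, 1.096); barge relative to water = (2.802, -0.519); water relative to ground = (-2.130, 0.000).
Sum = (0.136, 0.576) m/s.
Speed = |(0.136, 0.576)| = 0.592 m/s.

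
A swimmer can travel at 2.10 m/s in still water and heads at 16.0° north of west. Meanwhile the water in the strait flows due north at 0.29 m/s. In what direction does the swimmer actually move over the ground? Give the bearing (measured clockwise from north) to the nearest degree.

293°

Taking east as x and north as y: velocity relative to the water = (-2.019, 0.579) m/s; the water relative to ground = (0.000, 0.290) m/s.
Velocity relative to ground = (-2.019, 0.579) + (0.000, 0.290) = (-2.019, 0.869) m/s.
Bearing = atan2(-2.02, 0.87) = 293.29° clockwise from north.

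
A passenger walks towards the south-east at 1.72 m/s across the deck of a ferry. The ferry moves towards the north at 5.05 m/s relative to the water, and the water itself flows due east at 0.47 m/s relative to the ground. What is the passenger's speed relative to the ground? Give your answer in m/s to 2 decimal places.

4.19 m/s

In east/north components (m/s): passenger relative to ferry = (1.216, -1.216); ferry relative to water = (0.000, 5.050); water relative to ground = (0.470, 0.000).
Sum = (1.686, 3.834) m/s.
Speed = |(1.686, 3.834)| = 4.188 m/s.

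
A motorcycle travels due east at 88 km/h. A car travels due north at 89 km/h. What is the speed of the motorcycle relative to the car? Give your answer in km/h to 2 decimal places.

125.16 km/h

Taking east as x and north as y: motorcycle velocity = (88.000, 0.000) km/h; car velocity = (0.000, 89.000) km/h.
Velocity of motorcycle relative to car = (88.000, 0.000) − (0.000, 89.000) = (88.000, -89.000) km/h.
Magnitude = |(88.000, -89.000)| = 125.160 km/h.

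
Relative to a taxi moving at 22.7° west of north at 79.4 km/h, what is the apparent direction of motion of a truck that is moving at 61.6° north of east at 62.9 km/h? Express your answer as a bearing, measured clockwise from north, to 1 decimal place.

106.5°

Taking east as x and north as y: truck velocity = (29.917, 55.330) km/h; taxi velocity = (-30.641, 73.250) km/h.
Velocity of truck relative to taxi = (29.917, 55.330) − (-30.641, 73.250) = (60.558, -17.920) km/h.
Bearing = atan2(60.56, -17.92) = 106.48° clockwise from north.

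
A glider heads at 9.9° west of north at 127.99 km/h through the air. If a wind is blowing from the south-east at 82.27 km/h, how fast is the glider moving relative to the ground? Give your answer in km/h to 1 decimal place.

200.9 km/h

Taking east as x and north as y: velocity relative to the air = (-22.005, 126.084) km/h; the air relative to ground = (-58.174, 58.174) km/h.
Velocity relative to ground = (-22.005, 126.084) + (-58.174, 58.174) = (-80.179, 184.258) km/h.
Speed = |(-80.179, 184.258)| = 200.947 km/h.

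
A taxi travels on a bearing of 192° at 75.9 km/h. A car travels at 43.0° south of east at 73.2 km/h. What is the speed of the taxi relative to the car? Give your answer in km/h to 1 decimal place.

Taking east as x and north as y: taxi velocity = (-15.780, -74.241) km/h; car velocity = (53.535, -49.922) km/h.
Velocity of taxi relative to car = (-15.780, -74.241) − (53.535, -49.922) = (-69.316, -24.319) km/h.
Magnitude = |(-69.316, -24.319)| = 73.458 km/h.

73.5 km/h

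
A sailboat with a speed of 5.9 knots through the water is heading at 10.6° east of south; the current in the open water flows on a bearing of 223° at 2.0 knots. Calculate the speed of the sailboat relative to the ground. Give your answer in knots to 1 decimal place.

Taking east as x and north as y: velocity relative to the water = (1.085, -5.799) knots; the water relative to ground = (-1.364, -1.463) knots.
Velocity relative to ground = (1.085, -5.799) + (-1.364, -1.463) = (-0.279, -7.262) knots.
Speed = |(-0.279, -7.262)| = 7.267 knots.

7.3 knots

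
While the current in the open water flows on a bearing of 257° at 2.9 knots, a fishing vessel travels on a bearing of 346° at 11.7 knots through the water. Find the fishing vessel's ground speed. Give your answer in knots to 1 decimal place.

12.1 knots

Taking east as x and north as y: velocity relative to the water = (-2.830, 11.352) knots; the water relative to ground = (-2.826, -0.652) knots.
Velocity relative to ground = (-2.830, 11.352) + (-2.826, -0.652) = (-5.656, 10.700) knots.
Speed = |(-5.656, 10.700)| = 12.103 knots.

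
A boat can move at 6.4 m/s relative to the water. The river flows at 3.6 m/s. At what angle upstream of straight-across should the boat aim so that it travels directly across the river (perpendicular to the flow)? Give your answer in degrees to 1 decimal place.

To cancel the current, the upstream component of the boat's velocity must equal the flow: 6.4 sin θ = 3.6.
sin θ = 3.6 / 6.4 = 0.5625.
θ = arcsin(0.5625) = 34.229°.

34.2°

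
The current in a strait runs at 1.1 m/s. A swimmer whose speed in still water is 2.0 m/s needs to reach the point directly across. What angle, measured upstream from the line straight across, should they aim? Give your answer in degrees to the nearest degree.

To cancel the current, the upstream component of the swimmer's velocity must equal the flow: 2.0 sin θ = 1.1.
sin θ = 1.1 / 2.0 = 0.5500.
θ = arcsin(0.5500) = 33.367°.

33°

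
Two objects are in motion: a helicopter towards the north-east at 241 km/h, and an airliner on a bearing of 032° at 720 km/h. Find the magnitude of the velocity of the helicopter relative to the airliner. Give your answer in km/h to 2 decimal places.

488.20 km/h

Taking east as x and north as y: helicopter velocity = (170.413, 170.413) km/h; airliner velocity = (381.542, 610.595) km/h.
Velocity of helicopter relative to airliner = (170.413, 170.413) − (381.542, 610.595) = (-211.129, -440.182) km/h.
Magnitude = |(-211.129, -440.182)| = 488.196 km/h.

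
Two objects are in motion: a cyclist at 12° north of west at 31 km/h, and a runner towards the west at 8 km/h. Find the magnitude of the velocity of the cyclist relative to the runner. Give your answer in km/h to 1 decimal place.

23.2 km/h

Taking east as x and north as y: cyclist velocity = (-30.323, 6.445) km/h; runner velocity = (-8.000, 0.000) km/h.
Velocity of cyclist relative to runner = (-30.323, 6.445) − (-8.000, 0.000) = (-22.323, 6.445) km/h.
Magnitude = |(-22.323, 6.445)| = 23.234 km/h.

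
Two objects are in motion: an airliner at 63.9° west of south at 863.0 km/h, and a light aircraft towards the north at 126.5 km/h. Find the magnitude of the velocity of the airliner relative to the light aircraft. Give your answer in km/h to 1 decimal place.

Taking east as x and north as y: airliner velocity = (-774.998, -379.668) km/h; light aircraft velocity = (0.000, 126.500) km/h.
Velocity of airliner relative to light aircraft = (-774.998, -379.668) − (0.000, 126.500) = (-774.998, -506.168) km/h.
Magnitude = |(-774.998, -506.168)| = 925.650 km/h.

925.6 km/h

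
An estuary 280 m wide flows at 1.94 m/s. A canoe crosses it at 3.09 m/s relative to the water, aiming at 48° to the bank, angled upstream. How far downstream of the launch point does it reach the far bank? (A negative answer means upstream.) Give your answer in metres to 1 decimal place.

Perpendicular speed = 2.296 m/s; crossing time = 280 / 2.296 = 121.934 s.
Net downstream speed = -0.128 m/s.
Drift = -0.128 × 121.934 = -15.560 m (upstream).

-15.6 m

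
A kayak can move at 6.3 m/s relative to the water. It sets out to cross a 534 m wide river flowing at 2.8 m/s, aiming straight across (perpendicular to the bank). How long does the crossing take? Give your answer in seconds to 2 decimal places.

The component of the kayak's velocity perpendicular to the bank is 6.3 m/s.
The current is parallel to the bank, so it does not affect the crossing time.
Time = 534 / 6.300 = 84.762 s.

84.76 s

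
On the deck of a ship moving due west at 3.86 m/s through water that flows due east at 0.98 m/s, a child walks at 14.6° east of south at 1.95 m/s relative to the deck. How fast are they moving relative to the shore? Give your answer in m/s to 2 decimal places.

In east/north components (m/s): child relative to ship = (0.492, -1.887); ship relative to water = (-3.860, 0.000); water relative to ground = (0.980, 0.000).
Sum = (-2.388, -1.887) m/s.
Speed = |(-2.388, -1.887)| = 3.044 m/s.

3.04 m/s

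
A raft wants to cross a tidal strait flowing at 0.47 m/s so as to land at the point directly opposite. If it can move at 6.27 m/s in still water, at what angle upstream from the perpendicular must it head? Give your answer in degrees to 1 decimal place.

4.3°

To cancel the current, the upstream component of the raft's velocity must equal the flow: 6.27 sin θ = 0.47.
sin θ = 0.47 / 6.27 = 0.0750.
θ = arcsin(0.0750) = 4.299°.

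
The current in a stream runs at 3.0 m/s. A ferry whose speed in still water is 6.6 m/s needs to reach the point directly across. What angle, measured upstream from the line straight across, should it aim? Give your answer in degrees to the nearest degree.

To cancel the current, the upstream component of the ferry's velocity must equal the flow: 6.6 sin θ = 3.0.
sin θ = 3.0 / 6.6 = 0.4545.
θ = arcsin(0.4545) = 27.036°.

27°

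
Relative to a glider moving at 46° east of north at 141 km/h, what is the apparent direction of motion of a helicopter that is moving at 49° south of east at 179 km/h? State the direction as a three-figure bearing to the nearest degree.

176°

Taking east as x and north as y: helicopter velocity = (117.435, -135.093) km/h; glider velocity = (101.427, 97.947) km/h.
Velocity of helicopter relative to glider = (117.435, -135.093) − (101.427, 97.947) = (16.008, -233.040) km/h.
Bearing = atan2(16.01, -233.04) = 176.07° clockwise from north.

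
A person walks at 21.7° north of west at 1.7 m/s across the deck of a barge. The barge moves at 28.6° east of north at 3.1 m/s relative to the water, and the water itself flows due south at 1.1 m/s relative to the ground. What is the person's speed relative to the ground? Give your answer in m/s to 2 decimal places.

2.25 m/s

In east/north components (m/s): person relative to barge = (-1.580, 0.629); barge relative to water = (1.484, 2.722); water relative to ground = (0.000, -1.100).
Sum = (-0.096, 2.250) m/s.
Speed = |(-0.096, 2.250)| = 2.252 m/s.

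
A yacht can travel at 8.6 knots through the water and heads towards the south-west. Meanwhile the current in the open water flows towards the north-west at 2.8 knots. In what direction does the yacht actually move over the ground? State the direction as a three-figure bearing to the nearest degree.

243°

Taking east as x and north as y: velocity relative to the water = (-6.081, -6.081) knots; the water relative to ground = (-1.980, 1.980) knots.
Velocity relative to ground = (-6.081, -6.081) + (-1.980, 1.980) = (-8.061, -4.101) knots.
Bearing = atan2(-8.06, -4.10) = 243.03° clockwise from north.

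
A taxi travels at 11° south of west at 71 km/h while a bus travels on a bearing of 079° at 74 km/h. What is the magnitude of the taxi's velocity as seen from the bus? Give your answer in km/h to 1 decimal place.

145.0 km/h

Taking east as x and north as y: taxi velocity = (-69.696, -13.547) km/h; bus velocity = (72.640, 14.120) km/h.
Velocity of taxi relative to bus = (-69.696, -13.547) − (72.640, 14.120) = (-142.336, -27.667) km/h.
Magnitude = |(-142.336, -27.667)| = 145.000 km/h.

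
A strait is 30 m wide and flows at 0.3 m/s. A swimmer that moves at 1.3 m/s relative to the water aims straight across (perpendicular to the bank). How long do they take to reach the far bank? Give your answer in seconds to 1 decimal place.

23.1 s

The component of the swimmer's velocity perpendicular to the bank is 1.3 m/s.
The flow acts along the bank and has no component across it.
Time = 30 / 1.300 = 23.077 s.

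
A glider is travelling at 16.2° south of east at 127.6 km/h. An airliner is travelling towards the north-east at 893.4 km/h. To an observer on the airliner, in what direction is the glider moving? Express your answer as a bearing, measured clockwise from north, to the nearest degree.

217°

Taking east as x and north as y: glider velocity = (122.533, -35.599) km/h; airliner velocity = (631.729, 631.729) km/h.
Velocity of glider relative to airliner = (122.533, -35.599) − (631.729, 631.729) = (-509.196, -667.328) km/h.
Bearing = atan2(-509.20, -667.33) = 217.34° clockwise from north.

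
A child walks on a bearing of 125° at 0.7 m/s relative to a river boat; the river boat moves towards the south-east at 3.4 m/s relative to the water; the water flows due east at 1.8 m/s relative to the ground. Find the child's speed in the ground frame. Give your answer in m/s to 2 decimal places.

5.54 m/s

In east/north components (m/s): child relative to river boat = (0.573, -0.402); river boat relative to water = (2.404, -2.404); water relative to ground = (1.800, 0.000).
Sum = (4.778, -2.806) m/s.
Speed = |(4.778, -2.806)| = 5.540 m/s.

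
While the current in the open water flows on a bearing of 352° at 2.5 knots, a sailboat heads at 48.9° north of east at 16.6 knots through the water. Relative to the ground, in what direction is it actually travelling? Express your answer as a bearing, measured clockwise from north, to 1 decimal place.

Taking east as x and north as y: velocity relative to the water = (10.912, 12.509) knots; the water relative to ground = (-0.348, 2.476) knots.
Velocity relative to ground = (10.912, 12.509) + (-0.348, 2.476) = (10.564, 14.985) knots.
Bearing = atan2(10.56, 14.98) = 35.18° clockwise from north.

035.2°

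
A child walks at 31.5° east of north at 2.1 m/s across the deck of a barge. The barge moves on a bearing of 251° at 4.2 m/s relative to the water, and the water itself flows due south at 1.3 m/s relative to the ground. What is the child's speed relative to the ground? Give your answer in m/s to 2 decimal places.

In east/north components (m/s): child relative to barge = (1.097, 1.791); barge relative to water = (-3.971, -1.367); water relative to ground = (0.000, -1.300).
Sum = (-2.874, -0.877) m/s.
Speed = |(-2.874, -0.877)| = 3.005 m/s.

3.00 m/s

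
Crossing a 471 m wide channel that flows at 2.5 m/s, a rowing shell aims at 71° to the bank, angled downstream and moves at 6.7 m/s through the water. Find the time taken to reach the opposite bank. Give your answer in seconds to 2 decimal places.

The component of the rowing shell's velocity perpendicular to the bank is 6.7 × sin 71° = 6.335 m/s.
Only the cross-stream component determines the crossing time; the current contributes nothing perpendicular to the bank.
Time = 471 / 6.335 = 74.349 s.

74.35 s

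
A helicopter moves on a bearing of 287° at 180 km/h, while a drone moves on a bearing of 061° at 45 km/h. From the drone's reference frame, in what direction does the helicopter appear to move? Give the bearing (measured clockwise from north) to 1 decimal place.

278.3°

Taking east as x and north as y: helicopter velocity = (-172.135, 52.627) km/h; drone velocity = (39.358, 21.816) km/h.
Velocity of helicopter relative to drone = (-172.135, 52.627) − (39.358, 21.816) = (-211.493, 30.810) km/h.
Bearing = atan2(-211.49, 30.81) = 278.29° clockwise from north.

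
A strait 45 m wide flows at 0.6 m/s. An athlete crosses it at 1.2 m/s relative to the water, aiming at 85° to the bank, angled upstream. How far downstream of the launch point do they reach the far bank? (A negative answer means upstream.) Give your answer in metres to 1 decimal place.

Perpendicular speed = 1.195 m/s; crossing time = 45 / 1.195 = 37.643 s.
Net downstream speed = 0.495 m/s.
Drift = 0.495 × 37.643 = 18.649 m (downstream).

18.6 m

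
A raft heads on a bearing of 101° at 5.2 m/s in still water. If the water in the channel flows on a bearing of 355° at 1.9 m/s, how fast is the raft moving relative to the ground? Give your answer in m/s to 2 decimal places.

5.02 m/s

Taking east as x and north as y: velocity relative to the water = (5.104, -0.992) m/s; the water relative to ground = (-0.166, 1.893) m/s.
Velocity relative to ground = (5.104, -0.992) + (-0.166, 1.893) = (4.939, 0.901) m/s.
Speed = |(4.939, 0.901)| = 5.020 m/s.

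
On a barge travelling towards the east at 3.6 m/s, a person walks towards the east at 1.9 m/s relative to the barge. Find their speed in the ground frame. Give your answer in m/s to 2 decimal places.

5.50 m/s

Taking east as x and north as y: barge velocity = (3.600, 0.000) m/s; person velocity relative to barge = (1.900, 0.000) m/s.
Velocity relative to ground = (3.600, 0.000) + (1.900, 0.000) = (5.500, 0.000) m/s.
Speed = |(5.500, 0.000)| = 5.500 m/s.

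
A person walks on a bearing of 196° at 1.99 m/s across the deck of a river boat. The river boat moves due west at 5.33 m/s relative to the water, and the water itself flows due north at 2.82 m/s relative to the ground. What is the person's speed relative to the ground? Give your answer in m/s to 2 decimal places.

5.95 m/s

In east/north components (m/s): person relative to river boat = (-0.549, -1.913); river boat relative to water = (-5.330, 0.000); water relative to ground = (0.000, 2.820).
Sum = (-5.879, 0.907) m/s.
Speed = |(-5.879, 0.907)| = 5.948 m/s.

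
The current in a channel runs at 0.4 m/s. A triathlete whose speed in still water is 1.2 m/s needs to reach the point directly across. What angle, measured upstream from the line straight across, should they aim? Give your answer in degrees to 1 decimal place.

To cancel the current, the upstream component of the triathlete's velocity must equal the flow: 1.2 sin θ = 0.4.
sin θ = 0.4 / 1.2 = 0.3333.
θ = arcsin(0.3333) = 19.471°.

19.5°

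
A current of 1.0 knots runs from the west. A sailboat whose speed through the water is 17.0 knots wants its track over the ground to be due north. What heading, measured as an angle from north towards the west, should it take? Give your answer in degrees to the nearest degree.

3°

The current pushes perpendicular to the desired track; the heading must have a component into the current equal to 1.0 knots: 17.0 sin θ = 1.0.
sin θ = 0.0588, so θ = 3.372°.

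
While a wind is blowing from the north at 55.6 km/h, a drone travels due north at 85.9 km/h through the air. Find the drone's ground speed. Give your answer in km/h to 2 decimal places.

30.30 km/h

Taking east as x and north as y: velocity relative to the air = (0.000, 85.900) km/h; the air relative to ground = (0.000, -55.600) km/h.
Velocity relative to ground = (0.000, 85.900) + (0.000, -55.600) = (0.000, 30.300) km/h.
Speed = |(0.000, 30.300)| = 30.300 km/h.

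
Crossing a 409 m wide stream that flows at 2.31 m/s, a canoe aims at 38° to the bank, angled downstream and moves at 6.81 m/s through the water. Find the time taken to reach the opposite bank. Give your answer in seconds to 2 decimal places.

The component of the canoe's velocity perpendicular to the bank is 6.81 × sin 38° = 4.193 m/s.
The flow acts along the bank and has no component across it.
Time = 409 / 4.193 = 97.552 s.

97.55 s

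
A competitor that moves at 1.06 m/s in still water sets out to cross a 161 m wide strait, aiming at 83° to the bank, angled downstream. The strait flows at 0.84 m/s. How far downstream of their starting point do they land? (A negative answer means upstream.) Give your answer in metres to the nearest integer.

148 m

Perpendicular speed = 1.052 m/s; crossing time = 161 / 1.052 = 153.027 s.
Net downstream speed = 0.969 m/s.
Drift = 0.969 × 153.027 = 148.311 m (downstream).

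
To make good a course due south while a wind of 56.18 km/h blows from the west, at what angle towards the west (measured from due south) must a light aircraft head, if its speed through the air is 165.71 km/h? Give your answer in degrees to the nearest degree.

20°

The wind pushes perpendicular to the desired track; the heading must have a component into the wind equal to 56.18 km/h: 165.71 sin θ = 56.18.
sin θ = 0.3390, so θ = 19.818°.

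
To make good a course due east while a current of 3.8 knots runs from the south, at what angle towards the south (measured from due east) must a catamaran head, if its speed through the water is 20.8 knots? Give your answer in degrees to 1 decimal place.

The current pushes perpendicular to the desired track; the heading must have a component into the current equal to 3.8 knots: 20.8 sin θ = 3.8.
sin θ = 0.1827, so θ = 10.527°.

10.5°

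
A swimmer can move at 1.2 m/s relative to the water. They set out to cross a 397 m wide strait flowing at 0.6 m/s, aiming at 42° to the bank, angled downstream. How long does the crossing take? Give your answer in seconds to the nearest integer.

494 s

The component of the swimmer's velocity perpendicular to the bank is 1.2 × sin 42° = 0.803 m/s.
Only the cross-stream component determines the crossing time; the current contributes nothing perpendicular to the bank.
Time = 397 / 0.803 = 494.423 s.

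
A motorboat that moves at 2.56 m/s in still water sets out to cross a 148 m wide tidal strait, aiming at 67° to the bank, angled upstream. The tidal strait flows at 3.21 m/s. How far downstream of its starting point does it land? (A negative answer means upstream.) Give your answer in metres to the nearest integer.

Perpendicular speed = 2.356 m/s; crossing time = 148 / 2.356 = 62.805 s.
Net downstream speed = 2.210 m/s.
Drift = 2.210 × 62.805 = 138.782 m (downstream).

139 m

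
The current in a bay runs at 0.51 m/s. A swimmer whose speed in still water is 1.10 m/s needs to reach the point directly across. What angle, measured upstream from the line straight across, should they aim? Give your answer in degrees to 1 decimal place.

To cancel the current, the upstream component of the swimmer's velocity must equal the flow: 1.10 sin θ = 0.51.
sin θ = 0.51 / 1.10 = 0.4636.
θ = arcsin(0.4636) = 27.622°.

27.6°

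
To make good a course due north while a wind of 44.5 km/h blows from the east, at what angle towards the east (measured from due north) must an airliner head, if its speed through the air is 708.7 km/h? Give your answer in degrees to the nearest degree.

The wind pushes perpendicular to the desired track; the heading must have a component into the wind equal to 44.5 km/h: 708.7 sin θ = 44.5.
sin θ = 0.0628, so θ = 3.600°.

4°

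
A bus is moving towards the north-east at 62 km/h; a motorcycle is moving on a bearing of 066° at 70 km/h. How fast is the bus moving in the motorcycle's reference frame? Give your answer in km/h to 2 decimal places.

25.31 km/h

Taking east as x and north as y: bus velocity = (43.841, 43.841) km/h; motorcycle velocity = (63.948, 28.472) km/h.
Velocity of bus relative to motorcycle = (43.841, 43.841) − (63.948, 28.472) = (-20.108, 15.369) km/h.
Magnitude = |(-20.108, 15.369)| = 25.309 km/h.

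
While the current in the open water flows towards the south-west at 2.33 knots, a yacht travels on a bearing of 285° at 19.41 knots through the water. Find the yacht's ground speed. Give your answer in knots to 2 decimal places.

20.67 knots

Taking east as x and north as y: velocity relative to the water = (-18.749, 5.024) knots; the water relative to ground = (-1.648, -1.648) knots.
Velocity relative to ground = (-18.749, 5.024) + (-1.648, -1.648) = (-20.396, 3.376) knots.
Speed = |(-20.396, 3.376)| = 20.674 knots.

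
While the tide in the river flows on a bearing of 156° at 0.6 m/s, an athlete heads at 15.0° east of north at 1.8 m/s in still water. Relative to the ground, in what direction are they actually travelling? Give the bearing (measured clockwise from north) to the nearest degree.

Taking east as x and north as y: velocity relative to the water = (0.466, 1.739) m/s; the water relative to ground = (0.244, -0.548) m/s.
Velocity relative to ground = (0.466, 1.739) + (0.244, -0.548) = (0.710, 1.191) m/s.
Bearing = atan2(0.71, 1.19) = 30.81° clockwise from north.

031°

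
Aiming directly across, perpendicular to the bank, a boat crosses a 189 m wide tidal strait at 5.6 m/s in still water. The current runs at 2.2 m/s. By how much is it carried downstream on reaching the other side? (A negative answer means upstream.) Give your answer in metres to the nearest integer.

74 m

Perpendicular speed = 5.600 m/s; crossing time = 189 / 5.600 = 33.750 s.
Net downstream speed = 2.200 m/s.
Drift = 2.200 × 33.750 = 74.250 m (downstream).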